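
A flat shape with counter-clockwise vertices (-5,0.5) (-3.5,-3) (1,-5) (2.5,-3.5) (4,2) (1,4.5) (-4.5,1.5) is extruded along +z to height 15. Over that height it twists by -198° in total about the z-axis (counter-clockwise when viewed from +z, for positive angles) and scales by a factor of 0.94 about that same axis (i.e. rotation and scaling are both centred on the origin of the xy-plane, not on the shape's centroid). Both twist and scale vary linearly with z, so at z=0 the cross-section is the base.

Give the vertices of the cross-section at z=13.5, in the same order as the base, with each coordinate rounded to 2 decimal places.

Cross-section at z=13.5: (4.74,-0.32) (3.22,2.94) (-1.09,4.70) (-2.47,3.24) (-3.72,-2.01) (-0.81,-4.28) (4.30,-1.28)

t = z/height = 13.5/15 = 0.9
s = 1 + (scale-1)·z/height = 1 + (0.94-1)·13.5/15 = 0.946000
θ = twist·z/height = -198°·13.5/15 = -178.2000° = -3.110177 rad
cos θ = -0.999507, sin θ = -0.031411 (intermediates below are computed at full precision and shown rounded to 5 d.p.)
v1: (-5,0.5) → rotate → (5.01324,-0.34270) → ×s → (4.74252,-0.32419) → (4.74,-0.32)
v2: (-3.5,-3) → rotate → (3.40404,3.10846) → ×s → (3.22022,2.94060) → (3.22,2.94)
v3: (1,-5) → rotate → (-1.15656,4.96612) → ×s → (-1.09411,4.69795) → (-1.09,4.70)
v4: (2.5,-3.5) → rotate → (-2.60870,3.41975) → ×s → (-2.46783,3.23508) → (-2.47,3.24)
v5: (4,2) → rotate → (-3.93520,-2.12466) → ×s → (-3.72270,-2.00992) → (-3.72,-2.01)
v6: (1,4.5) → rotate → (-0.85816,-4.52919) → ×s → (-0.81182,-4.28461) → (-0.81,-4.28)
v7: (-4.5,1.5) → rotate → (4.54490,-1.35791) → ×s → (4.29947,-1.28458) → (4.30,-1.28)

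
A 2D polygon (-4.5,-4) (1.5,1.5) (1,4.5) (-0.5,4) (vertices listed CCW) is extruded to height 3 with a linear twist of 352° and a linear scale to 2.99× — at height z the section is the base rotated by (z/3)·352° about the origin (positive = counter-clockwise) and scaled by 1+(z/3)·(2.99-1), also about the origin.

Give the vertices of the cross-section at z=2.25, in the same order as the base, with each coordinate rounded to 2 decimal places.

Cross-section at z=2.25: (-8.74,12.20) (3.33,-4.11) (10.89,-3.65) (10.05,0.20)

t = z/height = 2.25/3 = 0.75
s = 1 + (scale-1)·z/height = 1 + (2.99-1)·2.25/3 = 2.492500
θ = twist·z/height = 352°·2.25/3 = 264.0000° = 4.607669 rad
cos θ = -0.104528, sin θ = -0.994522 (intermediates below are computed at full precision and shown rounded to 5 d.p.)
v1: (-4.5,-4) → rotate → (-3.50771,4.89346) → ×s → (-8.74297,12.19695) → (-8.74,12.20)
v2: (1.5,1.5) → rotate → (1.33499,-1.64858) → ×s → (3.32746,-4.10907) → (3.33,-4.11)
v3: (1,4.5) → rotate → (4.37082,-1.46490) → ×s → (10.89427,-3.65126) → (10.89,-3.65)
v4: (-0.5,4) → rotate → (4.03035,0.07915) → ×s → (10.04565,0.19727) → (10.05,0.20)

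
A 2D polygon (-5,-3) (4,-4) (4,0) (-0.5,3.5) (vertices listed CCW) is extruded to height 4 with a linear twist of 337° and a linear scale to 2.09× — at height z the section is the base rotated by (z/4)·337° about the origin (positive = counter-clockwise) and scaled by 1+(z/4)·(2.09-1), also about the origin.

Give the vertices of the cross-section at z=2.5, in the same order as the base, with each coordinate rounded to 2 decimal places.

t = z/height = 2.5/4 = 0.625
s = 1 + (scale-1)·z/height = 1 + (2.09-1)·2.5/4 = 1.681250
θ = twist·z/height = 337°·2.5/4 = 210.6250° = 3.676100 rad
cos θ = -0.860520, sin θ = -0.509417 (intermediates below are computed at full precision and shown rounded to 5 d.p.)
v1: (-5,-3) → rotate → (2.77435,5.12864) → ×s → (4.66437,8.62253) → (4.66,8.62)
v2: (4,-4) → rotate → (-5.47975,1.40441) → ×s → (-9.21282,2.36117) → (-9.21,2.36)
v3: (4,0) → rotate → (-3.44208,-2.03767) → ×s → (-5.78700,-3.42583) → (-5.79,-3.43)
v4: (-0.5,3.5) → rotate → (2.21322,-2.75711) → ×s → (3.72097,-4.63539) → (3.72,-4.64)

Cross-section at z=2.5: (4.66,8.62) (-9.21,2.36) (-5.79,-3.43) (3.72,-4.64)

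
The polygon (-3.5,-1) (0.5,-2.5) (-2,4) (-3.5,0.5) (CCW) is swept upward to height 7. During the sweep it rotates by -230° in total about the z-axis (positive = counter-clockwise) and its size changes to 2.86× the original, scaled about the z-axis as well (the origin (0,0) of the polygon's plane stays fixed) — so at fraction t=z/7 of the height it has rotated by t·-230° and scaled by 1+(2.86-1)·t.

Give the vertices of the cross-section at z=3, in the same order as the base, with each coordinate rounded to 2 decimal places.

Cross-section at z=3: (-0.84,6.49) (-4.58,-0.22) (7.64,2.48) (1.83,6.09)

t = z/height = 3/7 = 0.428571
s = 1 + (scale-1)·z/height = 1 + (2.86-1)·3/7 = 1.797143
θ = twist·z/height = -230°·3/7 = -98.5714° = -1.720396 rad
cos θ = -0.149042, sin θ = -0.988831 (intermediates below are computed at full precision and shown rounded to 5 d.p.)
v1: (-3.5,-1) → rotate → (-0.46718,3.60995) → ×s → (-0.83959,6.48760) → (-0.84,6.49)
v2: (0.5,-2.5) → rotate → (-2.54660,-0.12181) → ×s → (-4.57660,-0.21891) → (-4.58,-0.22)
v3: (-2,4) → rotate → (4.25341,1.38149) → ×s → (7.64398,2.48274) → (7.64,2.48)
v4: (-3.5,0.5) → rotate → (1.01606,3.38639) → ×s → (1.82601,6.08582) → (1.83,6.09)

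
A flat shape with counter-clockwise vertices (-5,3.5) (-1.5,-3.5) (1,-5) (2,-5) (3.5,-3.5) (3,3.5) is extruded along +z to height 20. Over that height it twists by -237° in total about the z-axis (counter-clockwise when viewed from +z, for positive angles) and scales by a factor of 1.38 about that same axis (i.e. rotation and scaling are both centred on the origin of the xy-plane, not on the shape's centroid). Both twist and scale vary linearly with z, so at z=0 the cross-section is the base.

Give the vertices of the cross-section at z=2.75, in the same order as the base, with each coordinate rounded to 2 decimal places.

Cross-section at z=2.75: (-2.45,5.94) (-3.31,-2.25) (-1.95,-5.00) (-1.06,-5.57) (1.12,-5.09) (4.64,1.40)

t = z/height = 2.75/20 = 0.1375
s = 1 + (scale-1)·z/height = 1 + (1.38-1)·2.75/20 = 1.052250
θ = twist·z/height = -237°·2.75/20 = -32.5875° = -0.568759 rad
cos θ = 0.842570, sin θ = -0.538587 (intermediates below are computed at full precision and shown rounded to 5 d.p.)
v1: (-5,3.5) → rotate → (-2.32780,5.64193) → ×s → (-2.44942,5.93672) → (-2.45,5.94)
v2: (-1.5,-3.5) → rotate → (-3.14891,-2.14111) → ×s → (-3.31344,-2.25299) → (-3.31,-2.25)
v3: (1,-5) → rotate → (-1.85036,-4.75144) → ×s → (-1.94705,-4.99970) → (-1.95,-5.00)
v4: (2,-5) → rotate → (-1.00780,-5.29002) → ×s → (-1.06045,-5.56643) → (-1.06,-5.57)
v5: (3.5,-3.5) → rotate → (1.06394,-4.83405) → ×s → (1.11953,-5.08663) → (1.12,-5.09)
v6: (3,3.5) → rotate → (4.41276,1.33323) → ×s → (4.64333,1.40290) → (4.64,1.40)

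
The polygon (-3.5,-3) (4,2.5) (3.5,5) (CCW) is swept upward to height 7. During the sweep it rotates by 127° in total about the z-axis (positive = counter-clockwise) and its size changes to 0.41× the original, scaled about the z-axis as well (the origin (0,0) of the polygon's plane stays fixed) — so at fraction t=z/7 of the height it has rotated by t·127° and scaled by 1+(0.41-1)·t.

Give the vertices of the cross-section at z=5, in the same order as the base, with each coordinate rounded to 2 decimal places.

Cross-section at z=5: (1.76,-2.00) (-1.48,2.30) (-2.92,1.99)

t = z/height = 5/7 = 0.714286
s = 1 + (scale-1)·z/height = 1 + (0.41-1)·5/7 = 0.578571
θ = twist·z/height = 127°·5/7 = 90.7143° = 1.583263 rad
cos θ = -0.012466, sin θ = 0.999922 (intermediates below are computed at full precision and shown rounded to 5 d.p.)
v1: (-3.5,-3) → rotate → (3.04340,-3.46233) → ×s → (1.76082,-2.00320) → (1.76,-2.00)
v2: (4,2.5) → rotate → (-2.54967,3.96852) → ×s → (-1.47517,2.29607) → (-1.48,2.30)
v3: (3.5,5) → rotate → (-5.04324,3.43740) → ×s → (-2.91788,1.98878) → (-2.92,1.99)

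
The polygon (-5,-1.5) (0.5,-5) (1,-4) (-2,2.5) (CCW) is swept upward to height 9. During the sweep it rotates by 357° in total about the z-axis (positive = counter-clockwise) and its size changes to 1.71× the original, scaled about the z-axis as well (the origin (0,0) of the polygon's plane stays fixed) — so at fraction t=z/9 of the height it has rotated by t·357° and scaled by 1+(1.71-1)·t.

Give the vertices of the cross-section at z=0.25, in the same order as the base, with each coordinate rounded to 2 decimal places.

t = z/height = 0.25/9 = 0.0277778
s = 1 + (scale-1)·z/height = 1 + (1.71-1)·0.25/9 = 1.019722
θ = twist·z/height = 357°·0.25/9 = 9.9167° = 0.173078 rad
cos θ = 0.985059, sin θ = 0.172216 (intermediates below are computed at full precision and shown rounded to 5 d.p.)
v1: (-5,-1.5) → rotate → (-4.66697,-2.33867) → ×s → (-4.75902,-2.38479) → (-4.76,-2.38)
v2: (0.5,-5) → rotate → (1.35361,-4.83919) → ×s → (1.38030,-4.93463) → (1.38,-4.93)
v3: (1,-4) → rotate → (1.67392,-3.76802) → ×s → (1.70694,-3.84234) → (1.71,-3.84)
v4: (-2,2.5) → rotate → (-2.40066,2.11822) → ×s → (-2.44800,2.15999) → (-2.45,2.16)

Cross-section at z=0.25: (-4.76,-2.38) (1.38,-4.93) (1.71,-3.84) (-2.45,2.16)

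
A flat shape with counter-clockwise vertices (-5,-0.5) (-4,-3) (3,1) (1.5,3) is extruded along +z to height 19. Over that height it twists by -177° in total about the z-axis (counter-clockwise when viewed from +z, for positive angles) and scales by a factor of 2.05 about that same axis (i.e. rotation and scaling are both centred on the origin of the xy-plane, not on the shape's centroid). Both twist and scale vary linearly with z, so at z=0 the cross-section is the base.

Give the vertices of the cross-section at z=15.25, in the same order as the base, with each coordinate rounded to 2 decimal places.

Cross-section at z=15.25: (6.70,6.39) (2.42,8.89) (-3.23,-4.85) (1.22,-6.06)

t = z/height = 15.25/19 = 0.802632
s = 1 + (scale-1)·z/height = 1 + (2.05-1)·15.25/19 = 1.842763
θ = twist·z/height = -177°·15.25/19 = -142.0658° = -2.479516 rad
cos θ = -0.788717, sin θ = -0.614756 (intermediates below are computed at full precision and shown rounded to 5 d.p.)
v1: (-5,-0.5) → rotate → (3.63621,3.46814) → ×s → (6.70067,6.39096) → (6.70,6.39)
v2: (-4,-3) → rotate → (1.31060,4.82518) → ×s → (2.41513,8.89166) → (2.42,8.89)
v3: (3,1) → rotate → (-1.75140,-2.63299) → ×s → (-3.22741,-4.85197) → (-3.23,-4.85)
v4: (1.5,3) → rotate → (0.66119,-3.28829) → ×s → (1.21842,-6.05953) → (1.22,-6.06)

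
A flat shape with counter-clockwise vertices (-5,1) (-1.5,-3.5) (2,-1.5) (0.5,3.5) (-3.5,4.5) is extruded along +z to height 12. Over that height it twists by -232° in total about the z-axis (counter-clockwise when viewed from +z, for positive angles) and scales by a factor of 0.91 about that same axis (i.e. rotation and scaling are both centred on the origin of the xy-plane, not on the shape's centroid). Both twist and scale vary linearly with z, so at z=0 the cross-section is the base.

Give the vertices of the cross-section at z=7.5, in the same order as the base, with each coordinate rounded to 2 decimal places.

Cross-section at z=7.5: (4.41,1.93) (-0.73,3.52) (-2.36,0.08) (1.51,-2.98) (5.14,-1.58)

t = z/height = 7.5/12 = 0.625
s = 1 + (scale-1)·z/height = 1 + (0.91-1)·7.5/12 = 0.943750
θ = twist·z/height = -232°·7.5/12 = -145.0000° = -2.530727 rad
cos θ = -0.819152, sin θ = -0.573576 (intermediates below are computed at full precision and shown rounded to 5 d.p.)
v1: (-5,1) → rotate → (4.66934,2.04873) → ×s → (4.40669,1.93349) → (4.41,1.93)
v2: (-1.5,-3.5) → rotate → (-0.77879,3.72740) → ×s → (-0.73498,3.51773) → (-0.73,3.52)
v3: (2,-1.5) → rotate → (-2.49867,0.08158) → ×s → (-2.35812,0.07699) → (-2.36,0.08)
v4: (0.5,3.5) → rotate → (1.59794,-3.15382) → ×s → (1.50806,-2.97642) → (1.51,-2.98)
v5: (-3.5,4.5) → rotate → (5.44813,-1.67867) → ×s → (5.14167,-1.58424) → (5.14,-1.58)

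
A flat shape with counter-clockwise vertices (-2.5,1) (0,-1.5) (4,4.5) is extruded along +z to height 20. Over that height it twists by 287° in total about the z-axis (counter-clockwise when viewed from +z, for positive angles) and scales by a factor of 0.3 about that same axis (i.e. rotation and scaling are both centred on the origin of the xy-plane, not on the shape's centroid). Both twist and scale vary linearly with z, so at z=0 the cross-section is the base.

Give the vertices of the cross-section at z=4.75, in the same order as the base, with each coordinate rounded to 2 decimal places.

Cross-section at z=4.75: (-1.55,-1.62) (1.16,-0.47) (-2.24,4.49)

t = z/height = 4.75/20 = 0.2375
s = 1 + (scale-1)·z/height = 1 + (0.3-1)·4.75/20 = 0.833750
θ = twist·z/height = 287°·4.75/20 = 68.1625° = 1.189660 rad
cos θ = 0.371975, sin θ = 0.928243 (intermediates below are computed at full precision and shown rounded to 5 d.p.)
v1: (-2.5,1) → rotate → (-1.85818,-1.94863) → ×s → (-1.54926,-1.62467) → (-1.55,-1.62)
v2: (0,-1.5) → rotate → (1.39236,-0.55796) → ×s → (1.16088,-0.46520) → (1.16,-0.47)
v3: (4,4.5) → rotate → (-2.68919,5.38686) → ×s → (-2.24211,4.49129) → (-2.24,4.49)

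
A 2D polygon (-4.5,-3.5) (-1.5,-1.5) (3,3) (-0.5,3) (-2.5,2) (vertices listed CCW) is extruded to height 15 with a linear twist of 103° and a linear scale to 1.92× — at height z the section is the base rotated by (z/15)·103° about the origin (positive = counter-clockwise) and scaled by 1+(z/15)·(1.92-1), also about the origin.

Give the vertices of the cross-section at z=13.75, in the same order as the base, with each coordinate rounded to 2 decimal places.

t = z/height = 13.75/15 = 0.916667
s = 1 + (scale-1)·z/height = 1 + (1.92-1)·13.75/15 = 1.843333
θ = twist·z/height = 103°·13.75/15 = 94.4167° = 1.647882 rad
cos θ = -0.077009, sin θ = 0.997030 (intermediates below are computed at full precision and shown rounded to 5 d.p.)
v1: (-4.5,-3.5) → rotate → (3.83615,-4.21711) → ×s → (7.07130,-7.77353) → (7.07,-7.77)
v2: (-1.5,-1.5) → rotate → (1.61106,-1.38003) → ×s → (2.96972,-2.54386) → (2.97,-2.54)
v3: (3,3) → rotate → (-3.22212,2.76006) → ×s → (-5.93944,5.08772) → (-5.94,5.09)
v4: (-0.5,3) → rotate → (-2.95259,-0.72954) → ×s → (-5.44260,-1.34479) → (-5.44,-1.34)
v5: (-2.5,2) → rotate → (-1.80154,-2.64659) → ×s → (-3.32084,-4.87856) → (-3.32,-4.88)

Cross-section at z=13.75: (7.07,-7.77) (2.97,-2.54) (-5.94,5.09) (-5.44,-1.34) (-3.32,-4.88)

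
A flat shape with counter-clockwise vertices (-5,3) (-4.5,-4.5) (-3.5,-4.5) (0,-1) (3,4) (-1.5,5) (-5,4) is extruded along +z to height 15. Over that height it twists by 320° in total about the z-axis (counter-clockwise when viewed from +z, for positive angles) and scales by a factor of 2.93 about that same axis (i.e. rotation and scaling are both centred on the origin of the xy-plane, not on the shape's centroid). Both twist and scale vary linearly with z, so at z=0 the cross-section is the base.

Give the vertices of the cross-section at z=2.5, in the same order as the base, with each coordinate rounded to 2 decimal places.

t = z/height = 2.5/15 = 0.166667
s = 1 + (scale-1)·z/height = 1 + (2.93-1)·2.5/15 = 1.321667
θ = twist·z/height = 320°·2.5/15 = 53.3333° = 0.930842 rad
cos θ = 0.597159, sin θ = 0.802123 (intermediates below are computed at full precision and shown rounded to 5 d.p.)
v1: (-5,3) → rotate → (-5.39216,-2.21914) → ×s → (-7.12664,-2.93296) → (-7.13,-2.93)
v2: (-4.5,-4.5) → rotate → (0.92234,-6.29677) → ×s → (1.21903,-8.32223) → (1.22,-8.32)
v3: (-3.5,-4.5) → rotate → (1.51950,-5.49464) → ×s → (2.00827,-7.26209) → (2.01,-7.26)
v4: (0,-1) → rotate → (0.80212,-0.59716) → ×s → (1.06014,-0.78924) → (1.06,-0.79)
v5: (3,4) → rotate → (-1.41702,4.79500) → ×s → (-1.87282,6.33740) → (-1.87,6.34)
v6: (-1.5,5) → rotate → (-4.90635,1.78261) → ×s → (-6.48456,2.35601) → (-6.48,2.36)
v7: (-5,4) → rotate → (-6.19429,-1.62198) → ×s → (-8.18678,-2.14372) → (-8.19,-2.14)

Cross-section at z=2.5: (-7.13,-2.93) (1.22,-8.32) (2.01,-7.26) (1.06,-0.79) (-1.87,6.34) (-6.48,2.36) (-8.19,-2.14)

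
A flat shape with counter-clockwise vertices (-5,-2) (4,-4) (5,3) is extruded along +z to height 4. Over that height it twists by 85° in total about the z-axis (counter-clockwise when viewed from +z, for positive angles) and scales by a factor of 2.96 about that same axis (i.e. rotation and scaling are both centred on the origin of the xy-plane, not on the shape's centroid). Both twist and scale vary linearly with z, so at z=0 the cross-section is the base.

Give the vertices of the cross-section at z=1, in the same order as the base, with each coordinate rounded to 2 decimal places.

t = z/height = 1/4 = 0.25
s = 1 + (scale-1)·z/height = 1 + (2.96-1)·1/4 = 1.490000
θ = twist·z/height = 85°·1/4 = 21.2500° = 0.370882 rad
cos θ = 0.932008, sin θ = 0.362438 (intermediates below are computed at full precision and shown rounded to 5 d.p.)
v1: (-5,-2) → rotate → (-3.93516,-3.67621) → ×s → (-5.86339,-5.47755) → (-5.86,-5.48)
v2: (4,-4) → rotate → (5.17778,-2.27828) → ×s → (7.71490,-3.39464) → (7.71,-3.39)
v3: (5,3) → rotate → (3.57273,4.60821) → ×s → (5.32336,6.86624) → (5.32,6.87)

Cross-section at z=1: (-5.86,-5.48) (7.71,-3.39) (5.32,6.87)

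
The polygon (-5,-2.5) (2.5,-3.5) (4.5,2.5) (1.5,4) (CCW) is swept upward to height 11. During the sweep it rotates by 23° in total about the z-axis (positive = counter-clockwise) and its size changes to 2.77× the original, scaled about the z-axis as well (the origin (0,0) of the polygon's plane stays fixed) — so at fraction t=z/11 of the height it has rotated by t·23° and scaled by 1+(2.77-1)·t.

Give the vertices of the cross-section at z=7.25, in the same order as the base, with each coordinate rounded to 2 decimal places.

t = z/height = 7.25/11 = 0.659091
s = 1 + (scale-1)·z/height = 1 + (2.77-1)·7.25/11 = 2.166591
θ = twist·z/height = 23°·7.25/11 = 15.1591° = 0.264576 rad
cos θ = 0.965203, sin θ = 0.261500 (intermediates below are computed at full precision and shown rounded to 5 d.p.)
v1: (-5,-2.5) → rotate → (-4.17227,-3.72051) → ×s → (-9.03960,-8.06082) → (-9.04,-8.06)
v2: (2.5,-3.5) → rotate → (3.32826,-2.72446) → ×s → (7.21098,-5.90279) → (7.21,-5.90)
v3: (4.5,2.5) → rotate → (3.68967,3.58976) → ×s → (7.99400,7.77754) → (7.99,7.78)
v4: (1.5,4) → rotate → (0.40180,4.25306) → ×s → (0.87055,9.21465) → (0.87,9.21)

Cross-section at z=7.25: (-9.04,-8.06) (7.21,-5.90) (7.99,7.78) (0.87,9.21)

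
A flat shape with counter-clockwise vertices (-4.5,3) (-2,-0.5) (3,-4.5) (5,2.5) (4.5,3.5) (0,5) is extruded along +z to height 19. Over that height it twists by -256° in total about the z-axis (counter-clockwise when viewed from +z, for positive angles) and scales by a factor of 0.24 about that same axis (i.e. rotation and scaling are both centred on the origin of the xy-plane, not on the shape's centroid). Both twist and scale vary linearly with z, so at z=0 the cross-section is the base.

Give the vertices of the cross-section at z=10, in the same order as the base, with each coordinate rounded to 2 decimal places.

t = z/height = 10/19 = 0.526316
s = 1 + (scale-1)·z/height = 1 + (0.24-1)·10/19 = 0.600000
θ = twist·z/height = -256°·10/19 = -134.7368° = -2.351602 rad
cos θ = -0.703852, sin θ = -0.710347 (intermediates below are computed at full precision and shown rounded to 5 d.p.)
v1: (-4.5,3) → rotate → (5.29837,1.08501) → ×s → (3.17902,0.65100) → (3.18,0.65)
v2: (-2,-0.5) → rotate → (1.05253,1.77262) → ×s → (0.63152,1.06357) → (0.63,1.06)
v3: (3,-4.5) → rotate → (-5.30812,1.03629) → ×s → (-3.18487,0.62177) → (-3.18,0.62)
v4: (5,2.5) → rotate → (-1.74339,-5.31136) → ×s → (-1.04603,-3.18682) → (-1.05,-3.19)
v5: (4.5,3.5) → rotate → (-0.68112,-5.66004) → ×s → (-0.40867,-3.39603) → (-0.41,-3.40)
v6: (0,5) → rotate → (3.55174,-3.51926) → ×s → (2.13104,-2.11155) → (2.13,-2.11)

Cross-section at z=10: (3.18,0.65) (0.63,1.06) (-3.18,0.62) (-1.05,-3.19) (-0.41,-3.40) (2.13,-2.11)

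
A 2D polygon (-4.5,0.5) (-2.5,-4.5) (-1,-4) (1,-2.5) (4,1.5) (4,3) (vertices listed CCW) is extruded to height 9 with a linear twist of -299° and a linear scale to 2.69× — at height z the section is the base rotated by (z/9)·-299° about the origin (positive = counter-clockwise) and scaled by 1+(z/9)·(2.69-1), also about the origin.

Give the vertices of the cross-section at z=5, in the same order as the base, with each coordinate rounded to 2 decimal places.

t = z/height = 5/9 = 0.555556
s = 1 + (scale-1)·z/height = 1 + (2.69-1)·5/9 = 1.938889
θ = twist·z/height = -299°·5/9 = -166.1111° = -2.899186 rad
cos θ = -0.970763, sin θ = -0.240040 (intermediates below are computed at full precision and shown rounded to 5 d.p.)
v1: (-4.5,0.5) → rotate → (4.48845,0.59480) → ×s → (8.70261,1.15325) → (8.70,1.15)
v2: (-2.5,-4.5) → rotate → (1.34673,4.96853) → ×s → (2.61116,9.63343) → (2.61,9.63)
v3: (-1,-4) → rotate → (0.01060,4.12309) → ×s → (0.02056,7.99422) → (0.02,7.99)
v4: (1,-2.5) → rotate → (-1.57086,2.18687) → ×s → (-3.04573,4.24009) → (-3.05,4.24)
v5: (4,1.5) → rotate → (-3.52299,-2.41630) → ×s → (-6.83069,-4.68494) → (-6.83,-4.68)
v6: (4,3) → rotate → (-3.16293,-3.87245) → ×s → (-6.13258,-7.50825) → (-6.13,-7.51)

Cross-section at z=5: (8.70,1.15) (2.61,9.63) (0.02,7.99) (-3.05,4.24) (-6.83,-4.68) (-6.13,-7.51)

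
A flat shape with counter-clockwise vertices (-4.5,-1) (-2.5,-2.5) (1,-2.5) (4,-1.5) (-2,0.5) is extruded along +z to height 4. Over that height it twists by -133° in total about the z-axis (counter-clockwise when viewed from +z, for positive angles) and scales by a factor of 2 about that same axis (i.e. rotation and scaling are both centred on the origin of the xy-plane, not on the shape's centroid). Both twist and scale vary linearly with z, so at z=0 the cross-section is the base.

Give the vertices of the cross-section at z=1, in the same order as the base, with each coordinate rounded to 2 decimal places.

t = z/height = 1/4 = 0.25
s = 1 + (scale-1)·z/height = 1 + (2-1)·1/4 = 1.250000
θ = twist·z/height = -133°·1/4 = -33.2500° = -0.580322 rad
cos θ = 0.836286, sin θ = -0.548293 (intermediates below are computed at full precision and shown rounded to 5 d.p.)
v1: (-4.5,-1) → rotate → (-4.31158,1.63103) → ×s → (-5.38948,2.03879) → (-5.39,2.04)
v2: (-2.5,-2.5) → rotate → (-3.46145,-0.71998) → ×s → (-4.32681,-0.89998) → (-4.33,-0.90)
v3: (1,-2.5) → rotate → (-0.53445,-2.63901) → ×s → (-0.66806,-3.29876) → (-0.67,-3.30)
v4: (4,-1.5) → rotate → (2.52270,-3.44760) → ×s → (3.15338,-4.30950) → (3.15,-4.31)
v5: (-2,0.5) → rotate → (-1.39843,1.51473) → ×s → (-1.74803,1.89341) → (-1.75,1.89)

Cross-section at z=1: (-5.39,2.04) (-4.33,-0.90) (-0.67,-3.30) (3.15,-4.31) (-1.75,1.89)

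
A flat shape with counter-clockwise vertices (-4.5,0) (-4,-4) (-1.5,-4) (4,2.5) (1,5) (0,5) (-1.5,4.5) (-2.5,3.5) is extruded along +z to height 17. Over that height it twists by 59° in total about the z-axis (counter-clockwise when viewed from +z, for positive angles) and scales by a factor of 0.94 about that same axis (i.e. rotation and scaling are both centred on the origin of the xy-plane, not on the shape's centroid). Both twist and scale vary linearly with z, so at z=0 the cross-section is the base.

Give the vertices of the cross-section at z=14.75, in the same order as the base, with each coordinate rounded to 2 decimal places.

t = z/height = 14.75/17 = 0.867647
s = 1 + (scale-1)·z/height = 1 + (0.94-1)·14.75/17 = 0.947941
θ = twist·z/height = 59°·14.75/17 = 51.1912° = 0.893455 rad
cos θ = 0.626724, sin θ = 0.779241 (intermediates below are computed at full precision and shown rounded to 5 d.p.)
v1: (-4.5,0) → rotate → (-2.82026,-3.50659) → ×s → (-2.67344,-3.32404) → (-2.67,-3.32)
v2: (-4,-4) → rotate → (0.61007,-5.62386) → ×s → (0.57831,-5.33109) → (0.58,-5.33)
v3: (-1.5,-4) → rotate → (2.17688,-3.67576) → ×s → (2.06355,-3.48440) → (2.06,-3.48)
v4: (4,2.5) → rotate → (0.55879,4.68378) → ×s → (0.52970,4.43994) → (0.53,4.44)
v5: (1,5) → rotate → (-3.26948,3.91286) → ×s → (-3.09928,3.70916) → (-3.10,3.71)
v6: (0,5) → rotate → (-3.89621,3.13362) → ×s → (-3.69338,2.97049) → (-3.69,2.97)
v7: (-1.5,4.5) → rotate → (-4.44667,1.65140) → ×s → (-4.21518,1.56543) → (-4.22,1.57)
v8: (-2.5,3.5) → rotate → (-4.29415,0.24543) → ×s → (-4.07061,0.23265) → (-4.07,0.23)

Cross-section at z=14.75: (-2.67,-3.32) (0.58,-5.33) (2.06,-3.48) (0.53,4.44) (-3.10,3.71) (-3.69,2.97) (-4.22,1.57) (-4.07,0.23)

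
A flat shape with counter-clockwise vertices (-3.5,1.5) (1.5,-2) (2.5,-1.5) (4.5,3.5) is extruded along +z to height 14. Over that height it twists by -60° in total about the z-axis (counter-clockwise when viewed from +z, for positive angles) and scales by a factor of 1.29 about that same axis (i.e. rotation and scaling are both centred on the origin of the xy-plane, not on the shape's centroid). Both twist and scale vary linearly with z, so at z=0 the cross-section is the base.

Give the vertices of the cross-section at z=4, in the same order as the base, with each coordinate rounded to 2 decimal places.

Cross-section at z=4: (-3.14,2.67) (0.91,-2.55) (2.11,-2.35) (5.77,2.19)

t = z/height = 4/14 = 0.285714
s = 1 + (scale-1)·z/height = 1 + (1.29-1)·4/14 = 1.082857
θ = twist·z/height = -60°·4/14 = -17.1429° = -0.299199 rad
cos θ = 0.955573, sin θ = -0.294755 (intermediates below are computed at full precision and shown rounded to 5 d.p.)
v1: (-3.5,1.5) → rotate → (-2.90237,2.46500) → ×s → (-3.14285,2.66925) → (-3.14,2.67)
v2: (1.5,-2) → rotate → (0.84385,-2.35328) → ×s → (0.91377,-2.54826) → (0.91,-2.55)
v3: (2.5,-1.5) → rotate → (1.94680,-2.17025) → ×s → (2.10811,-2.35007) → (2.11,-2.35)
v4: (4.5,3.5) → rotate → (5.33172,2.01811) → ×s → (5.77349,2.18532) → (5.77,2.19)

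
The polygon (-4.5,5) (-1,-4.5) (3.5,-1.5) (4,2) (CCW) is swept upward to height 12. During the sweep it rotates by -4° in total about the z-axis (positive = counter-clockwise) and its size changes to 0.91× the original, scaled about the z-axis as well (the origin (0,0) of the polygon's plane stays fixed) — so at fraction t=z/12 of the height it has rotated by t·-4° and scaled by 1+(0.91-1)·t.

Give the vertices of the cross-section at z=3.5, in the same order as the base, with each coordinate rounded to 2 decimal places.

Cross-section at z=3.5: (-4.28,4.96) (-1.06,-4.36) (3.38,-1.53) (3.93,1.87)

t = z/height = 3.5/12 = 0.291667
s = 1 + (scale-1)·z/height = 1 + (0.91-1)·3.5/12 = 0.973750
θ = twist·z/height = -4°·3.5/12 = -1.1667° = -0.020362 rad
cos θ = 0.999793, sin θ = -0.020361 (intermediates below are computed at full precision and shown rounded to 5 d.p.)
v1: (-4.5,5) → rotate → (-4.39726,5.09059) → ×s → (-4.28184,4.95696) → (-4.28,4.96)
v2: (-1,-4.5) → rotate → (-1.09142,-4.47871) → ×s → (-1.06277,-4.36114) → (-1.06,-4.36)
v3: (3.5,-1.5) → rotate → (3.46873,-1.57095) → ×s → (3.37768,-1.52971) → (3.38,-1.53)
v4: (4,2) → rotate → (4.03989,1.91814) → ×s → (3.93385,1.86779) → (3.93,1.87)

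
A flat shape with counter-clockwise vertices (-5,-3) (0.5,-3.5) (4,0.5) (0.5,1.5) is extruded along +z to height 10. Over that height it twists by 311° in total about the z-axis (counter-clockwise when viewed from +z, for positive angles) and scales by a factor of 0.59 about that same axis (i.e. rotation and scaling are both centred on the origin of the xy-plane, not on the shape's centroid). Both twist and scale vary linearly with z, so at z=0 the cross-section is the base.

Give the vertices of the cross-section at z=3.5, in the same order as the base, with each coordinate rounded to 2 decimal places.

t = z/height = 3.5/10 = 0.35
s = 1 + (scale-1)·z/height = 1 + (0.59-1)·3.5/10 = 0.856500
θ = twist·z/height = 311°·3.5/10 = 108.8500° = 1.899791 rad
cos θ = -0.323092, sin θ = 0.946368 (intermediates below are computed at full precision and shown rounded to 5 d.p.)
v1: (-5,-3) → rotate → (4.45456,-3.76256) → ×s → (3.81533,-3.22264) → (3.82,-3.22)
v2: (0.5,-3.5) → rotate → (3.15074,1.60400) → ×s → (2.69861,1.37383) → (2.70,1.37)
v3: (4,0.5) → rotate → (-1.76555,3.62392) → ×s → (-1.51219,3.10389) → (-1.51,3.10)
v4: (0.5,1.5) → rotate → (-1.58110,-0.01145) → ×s → (-1.35421,-0.00981) → (-1.35,-0.01)

Cross-section at z=3.5: (3.82,-3.22) (2.70,1.37) (-1.51,3.10) (-1.35,-0.01)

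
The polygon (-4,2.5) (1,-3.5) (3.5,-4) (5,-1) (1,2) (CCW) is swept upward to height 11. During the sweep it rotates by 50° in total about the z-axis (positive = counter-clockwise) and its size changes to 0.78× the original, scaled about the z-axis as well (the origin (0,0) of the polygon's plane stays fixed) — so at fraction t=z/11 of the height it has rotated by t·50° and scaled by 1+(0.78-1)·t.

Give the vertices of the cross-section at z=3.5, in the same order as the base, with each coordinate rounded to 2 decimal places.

Cross-section at z=3.5: (-4.21,1.22) (1.79,-2.88) (4.15,-2.69) (4.73,0.38) (0.38,2.04)

t = z/height = 3.5/11 = 0.318182
s = 1 + (scale-1)·z/height = 1 + (0.78-1)·3.5/11 = 0.930000
θ = twist·z/height = 50°·3.5/11 = 15.9091° = 0.277666 rad
cos θ = 0.961698, sin θ = 0.274112 (intermediates below are computed at full precision and shown rounded to 5 d.p.)
v1: (-4,2.5) → rotate → (-4.53207,1.30780) → ×s → (-4.21483,1.21625) → (-4.21,1.22)
v2: (1,-3.5) → rotate → (1.92109,-3.09183) → ×s → (1.78661,-2.87540) → (1.79,-2.88)
v3: (3.5,-4) → rotate → (4.46239,-2.88740) → ×s → (4.15002,-2.68528) → (4.15,-2.69)
v4: (5,-1) → rotate → (5.08260,0.40886) → ×s → (4.72682,0.38024) → (4.73,0.38)
v5: (1,2) → rotate → (0.41347,2.19751) → ×s → (0.38453,2.04368) → (0.38,2.04)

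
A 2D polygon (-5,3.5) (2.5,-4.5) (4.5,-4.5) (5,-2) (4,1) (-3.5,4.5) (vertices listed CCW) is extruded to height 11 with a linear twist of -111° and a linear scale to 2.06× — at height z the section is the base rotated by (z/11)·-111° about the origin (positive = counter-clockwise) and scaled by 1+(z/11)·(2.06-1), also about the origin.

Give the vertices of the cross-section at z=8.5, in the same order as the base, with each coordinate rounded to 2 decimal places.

t = z/height = 8.5/11 = 0.772727
s = 1 + (scale-1)·z/height = 1 + (2.06-1)·8.5/11 = 1.819091
θ = twist·z/height = -111°·8.5/11 = -85.7727° = -1.497016 rad
cos θ = 0.073713, sin θ = -0.997280 (intermediates below are computed at full precision and shown rounded to 5 d.p.)
v1: (-5,3.5) → rotate → (3.12191,5.24439) → ×s → (5.67904,9.54003) → (5.68,9.54)
v2: (2.5,-4.5) → rotate → (-4.30348,-2.82491) → ×s → (-7.82841,-5.13876) → (-7.83,-5.14)
v3: (4.5,-4.5) → rotate → (-4.15605,-4.81947) → ×s → (-7.56023,-8.76705) → (-7.56,-8.77)
v4: (5,-2) → rotate → (-1.62599,-5.13382) → ×s → (-2.95783,-9.33889) → (-2.96,-9.34)
v5: (4,1) → rotate → (1.29213,-3.91541) → ×s → (2.35050,-7.12248) → (2.35,-7.12)
v6: (-3.5,4.5) → rotate → (4.22976,3.82219) → ×s → (7.69432,6.95290) → (7.69,6.95)

Cross-section at z=8.5: (5.68,9.54) (-7.83,-5.14) (-7.56,-8.77) (-2.96,-9.34) (2.35,-7.12) (7.69,6.95)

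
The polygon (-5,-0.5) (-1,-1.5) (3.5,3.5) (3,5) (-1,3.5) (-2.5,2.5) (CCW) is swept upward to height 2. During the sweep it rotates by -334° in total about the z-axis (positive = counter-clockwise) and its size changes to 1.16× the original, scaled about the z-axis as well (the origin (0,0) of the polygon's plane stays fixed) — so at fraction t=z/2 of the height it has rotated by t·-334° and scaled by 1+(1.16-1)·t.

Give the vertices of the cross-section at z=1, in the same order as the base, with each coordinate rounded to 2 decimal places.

t = z/height = 1/2 = 0.5
s = 1 + (scale-1)·z/height = 1 + (1.16-1)·1/2 = 1.080000
θ = twist·z/height = -334°·1/2 = -167.0000° = -2.914700 rad
cos θ = -0.974370, sin θ = -0.224951 (intermediates below are computed at full precision and shown rounded to 5 d.p.)
v1: (-5,-0.5) → rotate → (4.75937,1.61194) → ×s → (5.14012,1.74090) → (5.14,1.74)
v2: (-1,-1.5) → rotate → (0.63694,1.68651) → ×s → (0.68790,1.82143) → (0.69,1.82)
v3: (3.5,3.5) → rotate → (-2.62297,-4.19762) → ×s → (-2.83280,-4.53343) → (-2.83,-4.53)
v4: (3,5) → rotate → (-1.79835,-5.54670) → ×s → (-1.94222,-5.99044) → (-1.94,-5.99)
v5: (-1,3.5) → rotate → (1.76170,-3.18534) → ×s → (1.90263,-3.44017) → (1.90,-3.44)
v6: (-2.5,2.5) → rotate → (2.99830,-1.87355) → ×s → (3.23817,-2.02343) → (3.24,-2.02)

Cross-section at z=1: (5.14,1.74) (0.69,1.82) (-2.83,-4.53) (-1.94,-5.99) (1.90,-3.44) (3.24,-2.02)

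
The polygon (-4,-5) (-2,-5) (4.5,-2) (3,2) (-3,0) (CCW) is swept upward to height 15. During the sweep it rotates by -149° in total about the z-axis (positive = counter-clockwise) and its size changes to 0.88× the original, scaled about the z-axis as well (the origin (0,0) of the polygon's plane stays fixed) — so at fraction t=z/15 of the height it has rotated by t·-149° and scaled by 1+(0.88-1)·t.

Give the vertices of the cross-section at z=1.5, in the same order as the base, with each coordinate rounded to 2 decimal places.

Cross-section at z=1.5: (-5.09,-3.76) (-3.18,-4.27) (3.79,-3.05) (3.37,1.15) (-2.86,0.76)

t = z/height = 1.5/15 = 0.1
s = 1 + (scale-1)·z/height = 1 + (0.88-1)·1.5/15 = 0.988000
θ = twist·z/height = -149°·1.5/15 = -14.9000° = -0.260054 rad
cos θ = 0.966376, sin θ = -0.257133 (intermediates below are computed at full precision and shown rounded to 5 d.p.)
v1: (-4,-5) → rotate → (-5.15117,-3.80335) → ×s → (-5.08935,-3.75771) → (-5.09,-3.76)
v2: (-2,-5) → rotate → (-3.21842,-4.31761) → ×s → (-3.17980,-4.26580) → (-3.18,-4.27)
v3: (4.5,-2) → rotate → (3.83443,-3.08985) → ×s → (3.78841,-3.05277) → (3.79,-3.05)
v4: (3,2) → rotate → (3.41339,1.16135) → ×s → (3.37243,1.14742) → (3.37,1.15)
v5: (-3,0) → rotate → (-2.89913,0.77140) → ×s → (-2.86434,0.76214) → (-2.86,0.76)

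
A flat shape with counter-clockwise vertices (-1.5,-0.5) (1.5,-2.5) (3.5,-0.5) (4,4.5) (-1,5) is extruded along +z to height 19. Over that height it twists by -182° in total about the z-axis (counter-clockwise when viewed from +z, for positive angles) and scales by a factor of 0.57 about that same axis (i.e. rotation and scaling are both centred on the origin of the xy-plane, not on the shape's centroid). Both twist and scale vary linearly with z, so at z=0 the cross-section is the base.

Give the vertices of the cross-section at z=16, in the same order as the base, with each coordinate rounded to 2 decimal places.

Cross-section at z=16: (0.71,0.72) (-1.57,0.99) (-2.14,-0.72) (-0.99,-3.71) (2.00,-2.56)

t = z/height = 16/19 = 0.842105
s = 1 + (scale-1)·z/height = 1 + (0.57-1)·16/19 = 0.637895
θ = twist·z/height = -182°·16/19 = -153.2632° = -2.674947 rad
cos θ = -0.893082, sin θ = -0.449893 (intermediates below are computed at full precision and shown rounded to 5 d.p.)
v1: (-1.5,-0.5) → rotate → (1.11468,1.12138) → ×s → (0.71105,0.71532) → (0.71,0.72)
v2: (1.5,-2.5) → rotate → (-2.46436,1.55787) → ×s → (-1.57200,0.99375) → (-1.57,0.99)
v3: (3.5,-0.5) → rotate → (-3.35073,-1.12809) → ×s → (-2.13742,-0.71960) → (-2.14,-0.72)
v4: (4,4.5) → rotate → (-1.54781,-5.81844) → ×s → (-0.98734,-3.71155) → (-0.99,-3.71)
v5: (-1,5) → rotate → (3.14255,-4.01552) → ×s → (2.00462,-2.56148) → (2.00,-2.56)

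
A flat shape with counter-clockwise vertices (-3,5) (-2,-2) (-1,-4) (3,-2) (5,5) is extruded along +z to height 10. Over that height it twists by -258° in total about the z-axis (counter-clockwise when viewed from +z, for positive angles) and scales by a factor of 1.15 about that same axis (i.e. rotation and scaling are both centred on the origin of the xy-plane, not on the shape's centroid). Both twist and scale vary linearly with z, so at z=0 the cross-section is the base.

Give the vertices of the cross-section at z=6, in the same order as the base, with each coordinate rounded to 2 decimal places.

Cross-section at z=6: (5.28,-3.54) (1.04,2.90) (-0.87,4.41) (-3.89,0.58) (-2.61,-7.25)

t = z/height = 6/10 = 0.6
s = 1 + (scale-1)·z/height = 1 + (1.15-1)·6/10 = 1.090000
θ = twist·z/height = -258°·6/10 = -154.8000° = -2.701770 rad
cos θ = -0.904827, sin θ = -0.425779 (intermediates below are computed at full precision and shown rounded to 5 d.p.)
v1: (-3,5) → rotate → (4.84338,-3.24680) → ×s → (5.27928,-3.53901) → (5.28,-3.54)
v2: (-2,-2) → rotate → (0.95810,2.66121) → ×s → (1.04432,2.90072) → (1.04,2.90)
v3: (-1,-4) → rotate → (-0.79829,4.04509) → ×s → (-0.87014,4.40915) → (-0.87,4.41)
v4: (3,-2) → rotate → (-3.56604,0.53232) → ×s → (-3.88698,0.58022) → (-3.89,0.58)
v5: (5,5) → rotate → (-2.39524,-6.65303) → ×s → (-2.61081,-7.25180) → (-2.61,-7.25)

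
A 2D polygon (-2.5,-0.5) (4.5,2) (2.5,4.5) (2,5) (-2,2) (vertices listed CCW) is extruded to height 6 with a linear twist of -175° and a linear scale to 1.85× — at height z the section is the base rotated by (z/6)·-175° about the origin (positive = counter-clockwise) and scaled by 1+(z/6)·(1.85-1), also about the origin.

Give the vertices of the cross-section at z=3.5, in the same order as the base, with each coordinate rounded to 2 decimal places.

Cross-section at z=3.5: (0.05,3.81) (1.52,-7.21) (5.80,-5.07) (6.69,-4.49) (3.55,2.30)

t = z/height = 3.5/6 = 0.583333
s = 1 + (scale-1)·z/height = 1 + (1.85-1)·3.5/6 = 1.495833
θ = twist·z/height = -175°·3.5/6 = -102.0833° = -1.781690 rad
cos θ = -0.209334, sin θ = -0.977844 (intermediates below are computed at full precision and shown rounded to 5 d.p.)
v1: (-2.5,-0.5) → rotate → (0.03441,2.54928) → ×s → (0.05148,3.81329) → (0.05,3.81)
v2: (4.5,2) → rotate → (1.01368,-4.81897) → ×s → (1.51630,-7.20837) → (1.52,-7.21)
v3: (2.5,4.5) → rotate → (3.87696,-3.38661) → ×s → (5.79929,-5.06581) → (5.80,-5.07)
v4: (2,5) → rotate → (4.47055,-3.00236) → ×s → (6.68720,-4.49103) → (6.69,-4.49)
v5: (-2,2) → rotate → (2.37436,1.53702) → ×s → (3.55164,2.29913) → (3.55,2.30)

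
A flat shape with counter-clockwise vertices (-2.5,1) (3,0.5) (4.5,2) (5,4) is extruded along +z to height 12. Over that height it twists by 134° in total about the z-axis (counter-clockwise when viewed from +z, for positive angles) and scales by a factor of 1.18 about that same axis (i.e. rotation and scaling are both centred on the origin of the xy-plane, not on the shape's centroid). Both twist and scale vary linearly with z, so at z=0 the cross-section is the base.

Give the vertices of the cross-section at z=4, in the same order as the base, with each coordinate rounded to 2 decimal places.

t = z/height = 4/12 = 0.333333
s = 1 + (scale-1)·z/height = 1 + (1.18-1)·4/12 = 1.060000
θ = twist·z/height = 134°·4/12 = 44.6667° = 0.779580 rad
cos θ = 0.711209, sin θ = 0.702981 (intermediates below are computed at full precision and shown rounded to 5 d.p.)
v1: (-2.5,1) → rotate → (-2.48100,-1.04624) → ×s → (-2.62986,-1.10902) → (-2.63,-1.11)
v2: (3,0.5) → rotate → (1.78214,2.46455) → ×s → (1.88906,2.61242) → (1.89,2.61)
v3: (4.5,2) → rotate → (1.79448,4.58583) → ×s → (1.90215,4.86098) → (1.90,4.86)
v4: (5,4) → rotate → (0.74412,6.35974) → ×s → (0.78877,6.74132) → (0.79,6.74)

Cross-section at z=4: (-2.63,-1.11) (1.89,2.61) (1.90,4.86) (0.79,6.74)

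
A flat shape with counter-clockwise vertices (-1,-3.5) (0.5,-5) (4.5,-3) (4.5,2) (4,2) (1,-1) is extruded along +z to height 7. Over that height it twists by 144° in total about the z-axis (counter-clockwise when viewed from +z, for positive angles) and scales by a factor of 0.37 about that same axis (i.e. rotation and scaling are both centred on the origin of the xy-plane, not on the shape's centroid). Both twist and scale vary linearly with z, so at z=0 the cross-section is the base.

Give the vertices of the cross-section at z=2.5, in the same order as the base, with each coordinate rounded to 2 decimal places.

t = z/height = 2.5/7 = 0.357143
s = 1 + (scale-1)·z/height = 1 + (0.37-1)·2.5/7 = 0.775000
θ = twist·z/height = 144°·2.5/7 = 51.4286° = 0.897598 rad
cos θ = 0.623490, sin θ = 0.781831 (intermediates below are computed at full precision and shown rounded to 5 d.p.)
v1: (-1,-3.5) → rotate → (2.11292,-2.96405) → ×s → (1.63751,-2.29714) → (1.64,-2.30)
v2: (0.5,-5) → rotate → (4.22090,-2.72653) → ×s → (3.27120,-2.11306) → (3.27,-2.11)
v3: (4.5,-3) → rotate → (5.15120,1.64777) → ×s → (3.99218,1.27702) → (3.99,1.28)
v4: (4.5,2) → rotate → (1.24204,4.76522) → ×s → (0.96258,3.69305) → (0.96,3.69)
v5: (4,2) → rotate → (0.93030,4.37431) → ×s → (0.72098,3.39009) → (0.72,3.39)
v6: (1,-1) → rotate → (1.40532,0.15834) → ×s → (1.08912,0.12271) → (1.09,0.12)

Cross-section at z=2.5: (1.64,-2.30) (3.27,-2.11) (3.99,1.28) (0.96,3.69) (0.72,3.39) (1.09,0.12)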